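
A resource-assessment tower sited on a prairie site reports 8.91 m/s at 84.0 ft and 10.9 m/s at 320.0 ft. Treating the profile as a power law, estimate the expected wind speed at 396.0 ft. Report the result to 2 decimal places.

First find α: α = ln(V₂/V₁)/ln(z₂/z₁) = ln(10.9/8.91)/ln(320.0/84.0) = 0.20159/1.33750 = 0.1507
Extrapolate from 320.0 ft to 396.0 ft: V₃ = 10.9 × (396.0/320.0)^0.1507 = 10.9 × 1.0326 = 11.2558 m/s

11.26 m/s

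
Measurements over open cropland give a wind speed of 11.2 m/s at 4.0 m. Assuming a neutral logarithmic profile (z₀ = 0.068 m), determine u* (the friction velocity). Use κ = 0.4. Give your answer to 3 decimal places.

u* ≈ 1.100 m/s

Log law: V(z) = (u*/κ) · ln(z/z₀) ⇒ u* = κ · V / ln(z/z₀)
u* = 0.4 × 11.2 / ln(4.0/0.068) = 0.4 × 11.2 / 4.0745
   = 4.4800 / 4.0745 = 1.0995 m/s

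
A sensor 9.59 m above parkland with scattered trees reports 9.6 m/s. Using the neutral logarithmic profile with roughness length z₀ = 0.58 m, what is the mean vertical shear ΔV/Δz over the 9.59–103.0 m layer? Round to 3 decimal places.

0.087 m/s/m

Log law: V₂ = V₁ · ln(z₂/z₀)/ln(z₁/z₀) = 9.6 × 5.1795/2.8054 = 17.7236 m/s
ΔV/Δz = (17.7236 − 9.6)/(103.0 − 9.59) = 8.1236/93.4100 = 0.08697 m/s/m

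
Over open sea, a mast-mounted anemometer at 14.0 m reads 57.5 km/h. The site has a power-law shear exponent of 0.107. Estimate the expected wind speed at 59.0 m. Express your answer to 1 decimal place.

67.1 km/h

Power-law profile: V₂ = V₁ · (z₂/z₁)^α
V₂ = 57.5 × (59.0/14.0)^0.107 = 57.5 × (4.2143)^0.107
    = 57.5 × 1.1664 = 67.0677 km/h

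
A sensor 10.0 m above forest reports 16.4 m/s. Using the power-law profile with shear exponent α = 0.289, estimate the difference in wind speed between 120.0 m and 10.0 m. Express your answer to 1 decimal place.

Power law: V₂ = V₁ · (z₂/z₁)^α = 16.4 × (12.0000)^0.289 = 33.6300 m/s
ΔV = 33.6300 − 16.4 = 17.2300 m/s

17.2 m/s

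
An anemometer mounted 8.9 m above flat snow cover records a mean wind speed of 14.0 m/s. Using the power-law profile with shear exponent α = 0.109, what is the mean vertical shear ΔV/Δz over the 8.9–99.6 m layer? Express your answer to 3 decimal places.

Power law: V₂ = V₁ · (z₂/z₁)^α = 14.0 × (11.1910)^0.109 = 18.2161 m/s
ΔV/Δz = (18.2161 − 14.0)/(99.6 − 8.9) = 4.2161/90.7000 = 0.04648 m/s/m

0.046 m/s/m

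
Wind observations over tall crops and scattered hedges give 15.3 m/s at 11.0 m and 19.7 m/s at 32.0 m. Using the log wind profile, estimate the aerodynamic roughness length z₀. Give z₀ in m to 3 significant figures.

z₀ ≈ 0.268 m

Log law: V(z) ∝ ln(z/z₀). With r = V₁/V₂ = 15.3/19.7 = 0.77665,
r · ln(z₂/z₀) = ln(z₁/z₀) ⇒ ln z₀ = (ln z₁ − r·ln z₂)/(1 − r)
ln z₀ = (2.39790 − 0.77665×3.46574) / 0.22335 = -1.3153
z₀ = exp(-1.3153) = 0.2684 m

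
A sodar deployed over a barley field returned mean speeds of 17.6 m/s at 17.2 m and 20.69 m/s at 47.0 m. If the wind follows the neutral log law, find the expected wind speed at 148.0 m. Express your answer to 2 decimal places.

Log law: V ∝ ln(z/z₀). From the pair, with r = V₁/V₂ = 0.85065,
ln z₀ = (ln z₁ − r·ln z₂)/(1 − r) = (2.8449 − 0.85065×3.8501)/0.14935 = -2.8807 → z₀ = 0.05609 m
V₃ = V₁ · ln(z₃/z₀)/ln(z₁/z₀) = 17.6 × 7.8779/5.7256 = 24.2160 m/s

24.22 m/s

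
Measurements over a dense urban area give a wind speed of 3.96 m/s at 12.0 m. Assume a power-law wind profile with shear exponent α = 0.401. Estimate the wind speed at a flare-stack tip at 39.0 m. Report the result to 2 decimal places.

6.35 m/s

Power-law profile: V₂ = V₁ · (z₂/z₁)^α
V₂ = 3.96 × (39.0/12.0)^0.401 = 3.96 × (3.2500)^0.401
    = 3.96 × 1.6042 = 6.3527 m/s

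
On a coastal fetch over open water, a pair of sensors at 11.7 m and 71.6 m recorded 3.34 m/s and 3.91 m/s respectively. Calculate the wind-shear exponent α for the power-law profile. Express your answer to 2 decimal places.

Power law: V₂/V₁ = (z₂/z₁)^α ⇒ α = ln(V₂/V₁) / ln(z₂/z₁)
α = ln(3.91/3.34) / ln(71.6/11.7) = ln(1.1707) / ln(6.1197)
  = 0.15757 / 1.81151 = 0.08698

α ≈ 0.09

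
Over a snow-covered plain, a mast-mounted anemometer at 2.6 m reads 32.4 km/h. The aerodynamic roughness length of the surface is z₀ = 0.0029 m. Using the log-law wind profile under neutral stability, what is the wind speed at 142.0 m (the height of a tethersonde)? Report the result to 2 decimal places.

51.46 km/h

Log law: V(z) ∝ ln(z/z₀), so V₂/V₁ = ln(z₂/z₀) / ln(z₁/z₀).
ln(142.0/0.0029) = 10.7989, ln(2.6/0.0029) = 6.7986
V₂ = 32.4 × 10.7989/6.7986 = 32.4 × 1.5884 = 51.4644 km/h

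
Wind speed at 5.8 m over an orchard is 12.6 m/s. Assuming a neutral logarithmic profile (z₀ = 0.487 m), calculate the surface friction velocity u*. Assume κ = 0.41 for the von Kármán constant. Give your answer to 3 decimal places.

u* ≈ 2.085 m/s

Log law: V(z) = (u*/κ) · ln(z/z₀) ⇒ u* = κ · V / ln(z/z₀)
u* = 0.41 × 12.6 / ln(5.8/0.487) = 0.41 × 12.6 / 2.4773
   = 5.1660 / 2.4773 = 2.0853 m/s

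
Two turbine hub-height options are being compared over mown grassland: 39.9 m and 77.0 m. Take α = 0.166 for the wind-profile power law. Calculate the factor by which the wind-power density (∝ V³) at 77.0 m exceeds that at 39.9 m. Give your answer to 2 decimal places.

Speed ratio: V_B/V_A = (z_B/z_A)^α = (77.0/39.9)^0.166 = (1.9298)^0.166 = 1.11531
Power-density ratio: P_B/P_A = (V_B/V_A)³ = (1.11531)³ = 1.38736

1.39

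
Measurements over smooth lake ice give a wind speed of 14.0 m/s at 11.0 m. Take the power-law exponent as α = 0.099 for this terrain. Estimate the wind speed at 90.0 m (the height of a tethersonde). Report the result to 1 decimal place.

Power-law profile: V₂ = V₁ · (z₂/z₁)^α
V₂ = 14.0 × (90.0/11.0)^0.099 = 14.0 × (8.1818)^0.099
    = 14.0 × 1.2313 = 17.2385 m/s

17.2 m/s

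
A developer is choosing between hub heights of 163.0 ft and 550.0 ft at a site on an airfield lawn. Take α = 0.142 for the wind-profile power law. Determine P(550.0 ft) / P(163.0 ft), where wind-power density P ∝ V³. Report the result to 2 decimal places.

Speed ratio: V_B/V_A = (z_B/z_A)^α = (550.0/163.0)^0.142 = (3.3742)^0.142 = 1.18850
Power-density ratio: P_B/P_A = (V_B/V_A)³ = (1.18850)³ = 1.67881

1.68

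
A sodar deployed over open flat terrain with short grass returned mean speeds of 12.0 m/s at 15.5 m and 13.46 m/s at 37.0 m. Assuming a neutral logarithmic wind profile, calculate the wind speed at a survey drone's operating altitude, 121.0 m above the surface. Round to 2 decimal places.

15.45 m/s

Log law: V ∝ ln(z/z₀). From the pair, with r = V₁/V₂ = 0.89153,
ln z₀ = (ln z₁ − r·ln z₂)/(1 − r) = (2.7408 − 0.89153×3.6109)/0.10847 = -4.4105 → z₀ = 0.01215 m
V₃ = V₁ · ln(z₃/z₀)/ln(z₁/z₀) = 12.0 × 9.2063/7.1513 = 15.4482 m/s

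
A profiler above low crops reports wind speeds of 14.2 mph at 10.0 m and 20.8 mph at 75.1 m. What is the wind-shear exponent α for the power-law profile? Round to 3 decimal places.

α ≈ 0.189

Power law: V₂/V₁ = (z₂/z₁)^α ⇒ α = ln(V₂/V₁) / ln(z₂/z₁)
α = ln(20.8/14.2) / ln(75.1/10.0) = ln(1.4648) / ln(7.5100)
  = 0.38171 / 2.01624 = 0.18932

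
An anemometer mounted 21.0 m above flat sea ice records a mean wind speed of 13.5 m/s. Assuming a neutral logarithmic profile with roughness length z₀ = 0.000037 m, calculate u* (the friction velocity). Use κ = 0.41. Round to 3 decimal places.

u* ≈ 0.418 m/s

Log law: V(z) = (u*/κ) · ln(z/z₀) ⇒ u* = κ · V / ln(z/z₀)
u* = 0.41 × 13.5 / ln(21.0/0.000037) = 0.41 × 13.5 / 13.2491
   = 5.5350 / 13.2491 = 0.4178 m/s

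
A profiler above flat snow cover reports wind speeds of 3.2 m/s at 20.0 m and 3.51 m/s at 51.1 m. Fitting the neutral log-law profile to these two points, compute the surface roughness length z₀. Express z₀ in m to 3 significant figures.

Log law: V(z) ∝ ln(z/z₀). With r = V₁/V₂ = 3.2/3.51 = 0.91168,
r · ln(z₂/z₀) = ln(z₁/z₀) ⇒ ln z₀ = (ln z₁ − r·ln z₂)/(1 − r)
ln z₀ = (2.99573 − 0.91168×3.93378) / 0.08832 = -6.6874
z₀ = exp(-6.6874) = 0.001247 m

z₀ ≈ 0.00125 m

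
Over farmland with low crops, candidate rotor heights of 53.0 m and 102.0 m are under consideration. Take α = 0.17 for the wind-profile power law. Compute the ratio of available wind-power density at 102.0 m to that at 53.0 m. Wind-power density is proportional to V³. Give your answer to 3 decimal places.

1.396

Speed ratio: V_B/V_A = (z_B/z_A)^α = (102.0/53.0)^0.17 = (1.9245)^0.17 = 1.11773
Power-density ratio: P_B/P_A = (V_B/V_A)³ = (1.11773)³ = 1.39639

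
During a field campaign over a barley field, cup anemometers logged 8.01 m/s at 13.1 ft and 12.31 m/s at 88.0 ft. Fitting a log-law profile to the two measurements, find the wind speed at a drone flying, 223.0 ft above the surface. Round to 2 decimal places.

Log law: V ∝ ln(z/z₀). From the pair, with r = V₁/V₂ = 0.65069,
ln z₀ = (ln z₁ − r·ln z₂)/(1 − r) = (2.5726 − 0.65069×4.4773)/0.34931 = -0.9755 → z₀ = 0.3770 ft
V₃ = V₁ · ln(z₃/z₀)/ln(z₁/z₀) = 8.01 × 6.3827/3.5481 = 14.4091 m/s

14.41 m/s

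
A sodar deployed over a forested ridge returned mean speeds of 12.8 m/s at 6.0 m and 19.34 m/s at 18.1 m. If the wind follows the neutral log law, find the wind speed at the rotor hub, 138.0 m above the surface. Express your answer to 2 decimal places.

31.37 m/s

Log law: V ∝ ln(z/z₀). From the pair, with r = V₁/V₂ = 0.66184,
ln z₀ = (ln z₁ − r·ln z₂)/(1 − r) = (1.7918 − 0.66184×2.8959)/0.33816 = -0.3693 → z₀ = 0.6912 m
V₃ = V₁ · ln(z₃/z₀)/ln(z₁/z₀) = 12.8 × 5.2965/2.1610 = 31.3718 m/s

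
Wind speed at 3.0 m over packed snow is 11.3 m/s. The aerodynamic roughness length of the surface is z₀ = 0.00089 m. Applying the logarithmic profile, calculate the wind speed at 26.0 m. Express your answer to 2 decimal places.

14.30 m/s

Log law: V(z) ∝ ln(z/z₀), so V₂/V₁ = ln(z₂/z₀) / ln(z₁/z₀).
ln(26.0/0.00089) = 10.2824, ln(3.0/0.00089) = 8.1229
V₂ = 11.3 × 10.2824/8.1229 = 11.3 × 1.2659 = 14.3041 m/s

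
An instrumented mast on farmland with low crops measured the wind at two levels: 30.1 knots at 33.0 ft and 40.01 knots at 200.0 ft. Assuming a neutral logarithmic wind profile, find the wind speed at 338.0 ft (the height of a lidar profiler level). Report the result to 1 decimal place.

42.9 knots

Log law: V ∝ ln(z/z₀). From the pair, with r = V₁/V₂ = 0.75231,
ln z₀ = (ln z₁ − r·ln z₂)/(1 − r) = (3.4965 − 0.75231×5.2983)/0.24769 = -1.9762 → z₀ = 0.1386 ft
V₃ = V₁ · ln(z₃/z₀)/ln(z₁/z₀) = 30.1 × 7.7992/5.4727 = 42.8960 knots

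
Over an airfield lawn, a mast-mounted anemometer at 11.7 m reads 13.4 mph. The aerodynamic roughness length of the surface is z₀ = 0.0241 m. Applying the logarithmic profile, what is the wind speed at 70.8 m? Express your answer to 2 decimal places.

Log law: V(z) ∝ ln(z/z₀), so V₂/V₁ = ln(z₂/z₀) / ln(z₁/z₀).
ln(70.8/0.0241) = 7.9854, ln(11.7/0.0241) = 6.1851
V₂ = 13.4 × 7.9854/6.1851 = 13.4 × 1.2911 = 17.3003 mph

17.30 mph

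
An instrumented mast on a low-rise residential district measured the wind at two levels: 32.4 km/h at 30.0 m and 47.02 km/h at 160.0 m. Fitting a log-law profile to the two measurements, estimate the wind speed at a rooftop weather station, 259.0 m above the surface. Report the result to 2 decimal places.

51.23 km/h

Log law: V ∝ ln(z/z₀). From the pair, with r = V₁/V₂ = 0.68907,
ln z₀ = (ln z₁ − r·ln z₂)/(1 − r) = (3.4012 − 0.68907×5.0752)/0.31093 = -0.3086 → z₀ = 0.7345 m
V₃ = V₁ · ln(z₃/z₀)/ln(z₁/z₀) = 32.4 × 5.8654/3.7098 = 51.2266 km/h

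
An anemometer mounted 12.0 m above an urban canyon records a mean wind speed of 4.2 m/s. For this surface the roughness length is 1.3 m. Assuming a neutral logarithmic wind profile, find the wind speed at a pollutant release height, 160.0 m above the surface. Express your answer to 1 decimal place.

Log law: V(z) ∝ ln(z/z₀), so V₂/V₁ = ln(z₂/z₀) / ln(z₁/z₀).
ln(160.0/1.3) = 4.8128, ln(12.0/1.3) = 2.2225
V₂ = 4.2 × 4.8128/2.2225 = 4.2 × 2.1655 = 9.0949 m/s

9.1 m/s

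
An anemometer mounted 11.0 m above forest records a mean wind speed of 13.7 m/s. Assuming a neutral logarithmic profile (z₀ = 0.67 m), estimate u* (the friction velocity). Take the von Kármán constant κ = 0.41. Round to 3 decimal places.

Log law: V(z) = (u*/κ) · ln(z/z₀) ⇒ u* = κ · V / ln(z/z₀)
u* = 0.41 × 13.7 / ln(11.0/0.67) = 0.41 × 13.7 / 2.7984
   = 5.6170 / 2.7984 = 2.0072 m/s

u* ≈ 2.007 m/s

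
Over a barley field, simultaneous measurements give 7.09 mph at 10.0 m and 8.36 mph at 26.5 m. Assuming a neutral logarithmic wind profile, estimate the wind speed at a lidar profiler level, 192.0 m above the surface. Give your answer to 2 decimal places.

10.94 mph

Log law: V ∝ ln(z/z₀). From the pair, with r = V₁/V₂ = 0.84809,
ln z₀ = (ln z₁ − r·ln z₂)/(1 − r) = (2.3026 − 0.84809×3.2771)/0.15191 = -3.1381 → z₀ = 0.04337 m
V₃ = V₁ · ln(z₃/z₀)/ln(z₁/z₀) = 7.09 × 8.3956/5.4407 = 10.9407 mph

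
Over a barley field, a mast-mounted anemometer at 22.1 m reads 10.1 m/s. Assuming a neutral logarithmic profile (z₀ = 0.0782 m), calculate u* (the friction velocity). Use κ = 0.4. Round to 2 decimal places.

Log law: V(z) = (u*/κ) · ln(z/z₀) ⇒ u* = κ · V / ln(z/z₀)
u* = 0.4 × 10.1 / ln(22.1/0.0782) = 0.4 × 10.1 / 5.6441
   = 4.0400 / 5.6441 = 0.7158 m/s

u* ≈ 0.72 m/s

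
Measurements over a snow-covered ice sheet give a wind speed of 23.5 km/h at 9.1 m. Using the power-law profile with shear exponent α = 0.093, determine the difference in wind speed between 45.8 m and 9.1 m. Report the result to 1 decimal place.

3.8 km/h

Power law: V₂ = V₁ · (z₂/z₁)^α = 23.5 × (5.0330)^0.093 = 27.3110 km/h
ΔV = 27.3110 − 23.5 = 3.8110 km/h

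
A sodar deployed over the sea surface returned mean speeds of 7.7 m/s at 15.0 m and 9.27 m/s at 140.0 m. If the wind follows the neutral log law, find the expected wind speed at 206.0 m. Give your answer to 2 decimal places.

9.54 m/s

Log law: V ∝ ln(z/z₀). From the pair, with r = V₁/V₂ = 0.83064,
ln z₀ = (ln z₁ − r·ln z₂)/(1 − r) = (2.7081 − 0.83064×4.9416)/0.16936 = -8.2465 → z₀ = 0.0002622 m
V₃ = V₁ · ln(z₃/z₀)/ln(z₁/z₀) = 7.7 × 13.5744/10.9546 = 9.5415 m/s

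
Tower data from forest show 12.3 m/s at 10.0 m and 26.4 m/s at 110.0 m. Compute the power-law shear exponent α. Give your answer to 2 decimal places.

α ≈ 0.32

Power law: V₂/V₁ = (z₂/z₁)^α ⇒ α = ln(V₂/V₁) / ln(z₂/z₁)
α = ln(26.4/12.3) / ln(110.0/10.0) = ln(2.1463) / ln(11.0000)
  = 0.76376 / 2.39790 = 0.31851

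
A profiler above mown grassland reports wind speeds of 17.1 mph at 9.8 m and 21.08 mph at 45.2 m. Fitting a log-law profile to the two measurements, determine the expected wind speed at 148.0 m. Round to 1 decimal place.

Log law: V ∝ ln(z/z₀). From the pair, with r = V₁/V₂ = 0.81120,
ln z₀ = (ln z₁ − r·ln z₂)/(1 − r) = (2.2824 − 0.81120×3.8111)/0.18880 = -4.2857 → z₀ = 0.01376 m
V₃ = V₁ · ln(z₃/z₀)/ln(z₁/z₀) = 17.1 × 9.2829/6.5681 = 24.1680 mph

24.2 mph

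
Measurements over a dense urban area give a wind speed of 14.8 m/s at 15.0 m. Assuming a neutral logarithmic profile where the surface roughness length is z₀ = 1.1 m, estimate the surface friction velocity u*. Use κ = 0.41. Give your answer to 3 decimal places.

u* ≈ 2.322 m/s

Log law: V(z) = (u*/κ) · ln(z/z₀) ⇒ u* = κ · V / ln(z/z₀)
u* = 0.41 × 14.8 / ln(15.0/1.1) = 0.41 × 14.8 / 2.6127
   = 6.0680 / 2.6127 = 2.3225 m/s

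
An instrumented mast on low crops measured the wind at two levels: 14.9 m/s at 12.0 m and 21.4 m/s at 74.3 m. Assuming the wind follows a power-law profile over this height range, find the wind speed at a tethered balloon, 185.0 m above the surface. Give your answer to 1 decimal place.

25.6 m/s

First find α: α = ln(V₂/V₁)/ln(z₂/z₁) = ln(21.4/14.9)/ln(74.3/12.0) = 0.36203/1.82320 = 0.1986
Extrapolate from 74.3 m to 185.0 m: V₃ = 21.4 × (185.0/74.3)^0.1986 = 21.4 × 1.1986 = 25.6497 m/s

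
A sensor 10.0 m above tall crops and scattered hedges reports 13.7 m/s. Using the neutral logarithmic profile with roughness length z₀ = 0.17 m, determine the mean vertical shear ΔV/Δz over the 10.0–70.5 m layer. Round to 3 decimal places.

0.109 m/s/m

Log law: V₂ = V₁ · ln(z₂/z₀)/ln(z₁/z₀) = 13.7 × 6.0276/4.0745 = 20.2667 m/s
ΔV/Δz = (20.2667 − 13.7)/(70.5 − 10.0) = 6.5667/60.5000 = 0.10854 m/s/m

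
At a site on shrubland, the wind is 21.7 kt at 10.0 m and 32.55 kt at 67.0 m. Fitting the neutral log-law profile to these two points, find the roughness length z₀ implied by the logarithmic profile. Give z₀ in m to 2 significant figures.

z₀ ≈ 0.22 m

Log law: V(z) ∝ ln(z/z₀). With r = V₁/V₂ = 21.7/32.55 = 0.66667,
r · ln(z₂/z₀) = ln(z₁/z₀) ⇒ ln z₀ = (ln z₁ − r·ln z₂)/(1 − r)
ln z₀ = (2.30259 − 0.66667×4.20469) / 0.33333 = -1.5016
z₀ = exp(-1.5016) = 0.2228 m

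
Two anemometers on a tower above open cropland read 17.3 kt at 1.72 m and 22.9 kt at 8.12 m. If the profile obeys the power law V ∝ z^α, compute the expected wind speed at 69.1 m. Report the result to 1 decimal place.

First find α: α = ln(V₂/V₁)/ln(z₂/z₁) = ln(22.9/17.3)/ln(8.12/1.72) = 0.28043/1.55201 = 0.1807
Extrapolate from 8.12 m to 69.1 m: V₃ = 22.9 × (69.1/8.12)^0.1807 = 22.9 × 1.4724 = 33.7180 kt

33.7 kt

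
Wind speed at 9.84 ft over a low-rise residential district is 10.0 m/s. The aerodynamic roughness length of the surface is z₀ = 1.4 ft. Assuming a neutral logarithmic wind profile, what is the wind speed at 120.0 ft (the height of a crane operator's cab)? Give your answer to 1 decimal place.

Log law: V(z) ∝ ln(z/z₀), so V₂/V₁ = ln(z₂/z₀) / ln(z₁/z₀).
ln(120.0/1.4) = 4.4510, ln(9.84/1.4) = 1.9500
V₂ = 10.0 × 4.4510/1.9500 = 10.0 × 2.2826 = 22.8259 m/s

22.8 m/s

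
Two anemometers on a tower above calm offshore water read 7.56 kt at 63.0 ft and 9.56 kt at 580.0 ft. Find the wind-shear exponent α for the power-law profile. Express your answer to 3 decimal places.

α ≈ 0.106

Power law: V₂/V₁ = (z₂/z₁)^α ⇒ α = ln(V₂/V₁) / ln(z₂/z₁)
α = ln(9.56/7.56) / ln(580.0/63.0) = ln(1.2646) / ln(9.2063)
  = 0.23472 / 2.21989 = 0.10573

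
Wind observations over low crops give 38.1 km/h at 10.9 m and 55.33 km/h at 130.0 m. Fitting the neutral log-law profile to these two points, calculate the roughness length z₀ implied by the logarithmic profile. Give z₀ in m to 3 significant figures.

Log law: V(z) ∝ ln(z/z₀). With r = V₁/V₂ = 38.1/55.33 = 0.68860,
r · ln(z₂/z₀) = ln(z₁/z₀) ⇒ ln z₀ = (ln z₁ − r·ln z₂)/(1 − r)
ln z₀ = (2.38876 − 0.68860×4.86753) / 0.31140 = -3.0924
z₀ = exp(-3.0924) = 0.04539 m

z₀ ≈ 0.0454 m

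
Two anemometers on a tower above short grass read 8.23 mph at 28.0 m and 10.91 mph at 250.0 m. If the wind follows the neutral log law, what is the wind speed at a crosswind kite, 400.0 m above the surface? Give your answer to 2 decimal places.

Log law: V ∝ ln(z/z₀). From the pair, with r = V₁/V₂ = 0.75435,
ln z₀ = (ln z₁ − r·ln z₂)/(1 − r) = (3.3322 − 0.75435×5.5215)/0.24565 = -3.3908 → z₀ = 0.03368 m
V₃ = V₁ · ln(z₃/z₀)/ln(z₁/z₀) = 8.23 × 9.3822/6.7230 = 11.4854 mph

11.49 mph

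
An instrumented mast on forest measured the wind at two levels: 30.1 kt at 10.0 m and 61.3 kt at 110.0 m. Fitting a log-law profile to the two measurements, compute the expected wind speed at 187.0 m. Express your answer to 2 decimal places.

Log law: V ∝ ln(z/z₀). From the pair, with r = V₁/V₂ = 0.49103,
ln z₀ = (ln z₁ − r·ln z₂)/(1 − r) = (2.3026 − 0.49103×4.7005)/0.50897 = -0.0108 → z₀ = 0.9893 m
V₃ = V₁ · ln(z₃/z₀)/ln(z₁/z₀) = 30.1 × 5.2419/2.3134 = 68.2042 kt

68.20 kt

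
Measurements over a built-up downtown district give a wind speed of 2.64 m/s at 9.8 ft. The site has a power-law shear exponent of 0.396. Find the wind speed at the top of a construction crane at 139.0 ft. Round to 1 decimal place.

7.5 m/s

Power-law profile: V₂ = V₁ · (z₂/z₁)^α
V₂ = 2.64 × (139.0/9.8)^0.396 = 2.64 × (14.1837)^0.396
    = 2.64 × 2.8583 = 7.5459 m/s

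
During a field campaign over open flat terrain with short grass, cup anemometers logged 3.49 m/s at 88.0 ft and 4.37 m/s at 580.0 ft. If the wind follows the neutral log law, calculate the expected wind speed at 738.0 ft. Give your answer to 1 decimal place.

4.5 m/s

Log law: V ∝ ln(z/z₀). From the pair, with r = V₁/V₂ = 0.79863,
ln z₀ = (ln z₁ − r·ln z₂)/(1 − r) = (4.4773 − 0.79863×6.3630)/0.20137 = -3.0011 → z₀ = 0.04973 ft
V₃ = V₁ · ln(z₃/z₀)/ln(z₁/z₀) = 3.49 × 9.6051/7.4785 = 4.4824 m/s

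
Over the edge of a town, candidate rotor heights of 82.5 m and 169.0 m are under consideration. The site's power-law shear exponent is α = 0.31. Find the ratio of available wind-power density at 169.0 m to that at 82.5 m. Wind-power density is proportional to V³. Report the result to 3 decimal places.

1.948

Speed ratio: V_B/V_A = (z_B/z_A)^α = (169.0/82.5)^0.31 = (2.0485)^0.31 = 1.24895
Power-density ratio: P_B/P_A = (V_B/V_A)³ = (1.24895)³ = 1.94820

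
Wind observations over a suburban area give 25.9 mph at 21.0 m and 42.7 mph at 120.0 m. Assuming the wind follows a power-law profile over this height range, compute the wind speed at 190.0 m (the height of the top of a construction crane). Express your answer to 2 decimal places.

First find α: α = ln(V₂/V₁)/ln(z₂/z₁) = ln(42.7/25.9)/ln(120.0/21.0) = 0.49996/1.74297 = 0.2868
Extrapolate from 120.0 m to 190.0 m: V₃ = 42.7 × (190.0/120.0)^0.2868 = 42.7 × 1.1409 = 48.7162 mph

48.72 mph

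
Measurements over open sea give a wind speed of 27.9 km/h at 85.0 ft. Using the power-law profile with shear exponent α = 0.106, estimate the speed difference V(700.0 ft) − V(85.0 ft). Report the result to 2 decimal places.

Power law: V₂ = V₁ · (z₂/z₁)^α = 27.9 × (8.2353)^0.106 = 34.8872 km/h
ΔV = 34.8872 − 27.9 = 6.9872 km/h

6.99 km/h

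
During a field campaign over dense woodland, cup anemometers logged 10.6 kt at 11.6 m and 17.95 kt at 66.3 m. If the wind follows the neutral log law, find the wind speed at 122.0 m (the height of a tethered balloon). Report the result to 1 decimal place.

Log law: V ∝ ln(z/z₀). From the pair, with r = V₁/V₂ = 0.59053,
ln z₀ = (ln z₁ − r·ln z₂)/(1 − r) = (2.4510 − 0.59053×4.1942)/0.40947 = -0.0630 → z₀ = 0.9390 m
V₃ = V₁ · ln(z₃/z₀)/ln(z₁/z₀) = 10.6 × 4.8670/2.5140 = 20.5213 kt

20.5 kt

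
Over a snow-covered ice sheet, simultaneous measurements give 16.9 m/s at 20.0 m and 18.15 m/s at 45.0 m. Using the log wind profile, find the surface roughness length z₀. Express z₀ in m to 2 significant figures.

z₀ ≈ 0.00035 m

Log law: V(z) ∝ ln(z/z₀). With r = V₁/V₂ = 16.9/18.15 = 0.93113,
r · ln(z₂/z₀) = ln(z₁/z₀) ⇒ ln z₀ = (ln z₁ − r·ln z₂)/(1 − r)
ln z₀ = (2.99573 − 0.93113×3.80666) / 0.06887 = -7.9680
z₀ = exp(-7.9680) = 0.0003464 m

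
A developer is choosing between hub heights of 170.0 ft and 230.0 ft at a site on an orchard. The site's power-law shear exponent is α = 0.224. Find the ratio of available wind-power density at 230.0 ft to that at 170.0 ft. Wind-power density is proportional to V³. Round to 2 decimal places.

Speed ratio: V_B/V_A = (z_B/z_A)^α = (230.0/170.0)^0.224 = (1.3529)^0.224 = 1.07006
Power-density ratio: P_B/P_A = (V_B/V_A)³ = (1.07006)³ = 1.22524

1.23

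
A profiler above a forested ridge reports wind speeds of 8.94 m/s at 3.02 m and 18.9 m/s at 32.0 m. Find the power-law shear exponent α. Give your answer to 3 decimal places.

α ≈ 0.317

Power law: V₂/V₁ = (z₂/z₁)^α ⇒ α = ln(V₂/V₁) / ln(z₂/z₁)
α = ln(18.9/8.94) / ln(32.0/3.02) = ln(2.1141) / ln(10.5960)
  = 0.74863 / 2.36048 = 0.31715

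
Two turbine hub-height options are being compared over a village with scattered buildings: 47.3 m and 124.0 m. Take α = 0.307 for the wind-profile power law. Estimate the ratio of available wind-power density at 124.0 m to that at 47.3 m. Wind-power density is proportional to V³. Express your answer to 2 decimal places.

2.43

Speed ratio: V_B/V_A = (z_B/z_A)^α = (124.0/47.3)^0.307 = (2.6216)^0.307 = 1.34431
Power-density ratio: P_B/P_A = (V_B/V_A)³ = (1.34431)³ = 2.42937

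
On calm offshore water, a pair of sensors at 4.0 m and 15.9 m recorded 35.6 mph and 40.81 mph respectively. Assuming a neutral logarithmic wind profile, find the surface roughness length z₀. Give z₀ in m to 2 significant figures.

Log law: V(z) ∝ ln(z/z₀). With r = V₁/V₂ = 35.6/40.81 = 0.87234,
r · ln(z₂/z₀) = ln(z₁/z₀) ⇒ ln z₀ = (ln z₁ − r·ln z₂)/(1 − r)
ln z₀ = (1.38629 − 0.87234×2.76632) / 0.12766 = -8.0434
z₀ = exp(-8.0434) = 0.0003212 m

z₀ ≈ 0.00032 m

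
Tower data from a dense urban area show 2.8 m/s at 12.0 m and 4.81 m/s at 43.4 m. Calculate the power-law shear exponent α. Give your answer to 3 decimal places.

Power law: V₂/V₁ = (z₂/z₁)^α ⇒ α = ln(V₂/V₁) / ln(z₂/z₁)
α = ln(4.81/2.8) / ln(43.4/12.0) = ln(1.7179) / ln(3.6167)
  = 0.54108 / 1.28555 = 0.42089

α ≈ 0.421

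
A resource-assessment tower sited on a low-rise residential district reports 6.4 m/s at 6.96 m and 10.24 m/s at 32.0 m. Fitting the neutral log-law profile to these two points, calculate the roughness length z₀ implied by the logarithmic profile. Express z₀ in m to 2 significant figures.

z₀ ≈ 0.55 m

Log law: V(z) ∝ ln(z/z₀). With r = V₁/V₂ = 6.4/10.24 = 0.62500,
r · ln(z₂/z₀) = ln(z₁/z₀) ⇒ ln z₀ = (ln z₁ − r·ln z₂)/(1 − r)
ln z₀ = (1.94018 − 0.62500×3.46574) / 0.37500 = -0.6024
z₀ = exp(-0.6024) = 0.5475 m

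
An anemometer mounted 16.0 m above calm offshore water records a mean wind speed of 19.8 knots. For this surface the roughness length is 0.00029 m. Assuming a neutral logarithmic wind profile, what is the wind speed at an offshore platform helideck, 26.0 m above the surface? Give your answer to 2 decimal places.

Log law: V(z) ∝ ln(z/z₀), so V₂/V₁ = ln(z₂/z₀) / ln(z₁/z₀).
ln(26.0/0.00029) = 11.4037, ln(16.0/0.00029) = 10.9182
V₂ = 19.8 × 11.4037/10.9182 = 19.8 × 1.0445 = 20.6805 knots

20.68 knots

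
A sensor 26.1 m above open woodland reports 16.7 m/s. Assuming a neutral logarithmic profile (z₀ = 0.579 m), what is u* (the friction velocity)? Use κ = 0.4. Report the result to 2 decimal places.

Log law: V(z) = (u*/κ) · ln(z/z₀) ⇒ u* = κ · V / ln(z/z₀)
u* = 0.4 × 16.7 / ln(26.1/0.579) = 0.4 × 16.7 / 3.8084
   = 6.6800 / 3.8084 = 1.7540 m/s

u* ≈ 1.75 m/s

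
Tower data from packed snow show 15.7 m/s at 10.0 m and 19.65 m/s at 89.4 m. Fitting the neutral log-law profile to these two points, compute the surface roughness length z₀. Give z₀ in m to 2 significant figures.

Log law: V(z) ∝ ln(z/z₀). With r = V₁/V₂ = 15.7/19.65 = 0.79898,
r · ln(z₂/z₀) = ln(z₁/z₀) ⇒ ln z₀ = (ln z₁ − r·ln z₂)/(1 − r)
ln z₀ = (2.30259 − 0.79898×4.49312) / 0.20102 = -6.4041
z₀ = exp(-6.4041) = 0.001655 m

z₀ ≈ 0.0017 m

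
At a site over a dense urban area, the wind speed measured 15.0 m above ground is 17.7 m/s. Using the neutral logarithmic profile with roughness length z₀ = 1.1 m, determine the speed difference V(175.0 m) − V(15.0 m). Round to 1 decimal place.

Log law: V₂ = V₁ · ln(z₂/z₀)/ln(z₁/z₀) = 17.7 × 5.0695/2.6127 = 34.3431 m/s
ΔV = 34.3431 − 17.7 = 16.6431 m/s

16.6 m/s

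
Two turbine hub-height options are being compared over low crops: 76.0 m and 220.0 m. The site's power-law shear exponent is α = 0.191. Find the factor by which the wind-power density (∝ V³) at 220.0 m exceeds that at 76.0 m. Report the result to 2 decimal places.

1.84

Speed ratio: V_B/V_A = (z_B/z_A)^α = (220.0/76.0)^0.191 = (2.8947)^0.191 = 1.22509
Power-density ratio: P_B/P_A = (V_B/V_A)³ = (1.22509)³ = 1.83866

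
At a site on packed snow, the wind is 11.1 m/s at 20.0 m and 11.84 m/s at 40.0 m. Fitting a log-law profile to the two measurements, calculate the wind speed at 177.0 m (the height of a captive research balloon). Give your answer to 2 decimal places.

13.43 m/s

Log law: V ∝ ln(z/z₀). From the pair, with r = V₁/V₂ = 0.93750,
ln z₀ = (ln z₁ − r·ln z₂)/(1 − r) = (2.9957 − 0.93750×3.6889)/0.06250 = -7.4015 → z₀ = 0.0006104 m
V₃ = V₁ · ln(z₃/z₀)/ln(z₁/z₀) = 11.1 × 12.5776/10.3972 = 13.4278 m/s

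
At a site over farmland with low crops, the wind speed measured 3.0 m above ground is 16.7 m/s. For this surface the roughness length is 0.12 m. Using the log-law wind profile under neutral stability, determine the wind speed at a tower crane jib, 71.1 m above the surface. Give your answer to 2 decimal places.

Log law: V(z) ∝ ln(z/z₀), so V₂/V₁ = ln(z₂/z₀) / ln(z₁/z₀).
ln(71.1/0.12) = 6.3844, ln(3.0/0.12) = 3.2189
V₂ = 16.7 × 6.3844/3.2189 = 16.7 × 1.9834 = 33.1229 m/s

33.12 m/s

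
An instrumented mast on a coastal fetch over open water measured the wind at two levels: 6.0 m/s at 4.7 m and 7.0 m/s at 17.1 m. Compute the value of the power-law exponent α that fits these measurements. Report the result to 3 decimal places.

α ≈ 0.119

Power law: V₂/V₁ = (z₂/z₁)^α ⇒ α = ln(V₂/V₁) / ln(z₂/z₁)
α = ln(7.0/6.0) / ln(17.1/4.7) = ln(1.1667) / ln(3.6383)
  = 0.15415 / 1.29152 = 0.11936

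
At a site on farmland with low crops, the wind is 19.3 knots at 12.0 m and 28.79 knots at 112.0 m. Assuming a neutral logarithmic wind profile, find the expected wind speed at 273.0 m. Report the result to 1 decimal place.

Log law: V ∝ ln(z/z₀). From the pair, with r = V₁/V₂ = 0.67037,
ln z₀ = (ln z₁ − r·ln z₂)/(1 − r) = (2.4849 − 0.67037×4.7185)/0.32963 = -2.0576 → z₀ = 0.1278 m
V₃ = V₁ · ln(z₃/z₀)/ln(z₁/z₀) = 19.3 × 7.6671/4.5425 = 32.5755 knots

32.6 knots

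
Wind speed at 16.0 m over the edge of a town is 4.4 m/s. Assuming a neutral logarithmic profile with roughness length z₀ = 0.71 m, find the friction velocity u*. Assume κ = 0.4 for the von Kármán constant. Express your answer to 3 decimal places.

u* ≈ 0.565 m/s

Log law: V(z) = (u*/κ) · ln(z/z₀) ⇒ u* = κ · V / ln(z/z₀)
u* = 0.4 × 4.4 / ln(16.0/0.71) = 0.4 × 4.4 / 3.1151
   = 1.7600 / 3.1151 = 0.5650 m/s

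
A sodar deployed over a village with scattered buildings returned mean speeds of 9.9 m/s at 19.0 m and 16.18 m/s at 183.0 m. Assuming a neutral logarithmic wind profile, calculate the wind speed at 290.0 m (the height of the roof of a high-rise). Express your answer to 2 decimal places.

Log law: V ∝ ln(z/z₀). From the pair, with r = V₁/V₂ = 0.61187,
ln z₀ = (ln z₁ − r·ln z₂)/(1 − r) = (2.9444 − 0.61187×5.2095)/0.38813 = -0.6263 → z₀ = 0.5346 m
V₃ = V₁ · ln(z₃/z₀)/ln(z₁/z₀) = 9.9 × 6.2961/3.5707 = 17.4565 m/s

17.46 m/s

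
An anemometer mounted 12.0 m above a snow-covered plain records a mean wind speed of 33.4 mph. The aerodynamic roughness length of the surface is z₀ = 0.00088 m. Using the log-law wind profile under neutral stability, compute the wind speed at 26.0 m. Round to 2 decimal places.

Log law: V(z) ∝ ln(z/z₀), so V₂/V₁ = ln(z₂/z₀) / ln(z₁/z₀).
ln(26.0/0.00088) = 10.2937, ln(12.0/0.00088) = 9.5205
V₂ = 33.4 × 10.2937/9.5205 = 33.4 × 1.0812 = 36.1125 mph

36.11 mph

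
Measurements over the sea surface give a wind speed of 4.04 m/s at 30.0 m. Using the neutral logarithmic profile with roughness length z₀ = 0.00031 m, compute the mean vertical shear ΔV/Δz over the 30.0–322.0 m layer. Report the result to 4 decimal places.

0.0029 m/s/m

Log law: V₂ = V₁ · ln(z₂/z₀)/ln(z₁/z₀) = 4.04 × 13.8535/11.4801 = 4.8752 m/s
ΔV/Δz = (4.8752 − 4.04)/(322.0 − 30.0) = 0.8352/292.0000 = 0.00286 m/s/m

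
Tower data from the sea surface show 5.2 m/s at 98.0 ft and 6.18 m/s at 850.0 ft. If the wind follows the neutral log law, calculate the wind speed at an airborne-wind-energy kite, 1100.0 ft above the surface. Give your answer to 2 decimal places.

6.30 m/s

Log law: V ∝ ln(z/z₀). From the pair, with r = V₁/V₂ = 0.84142,
ln z₀ = (ln z₁ − r·ln z₂)/(1 − r) = (4.5850 − 0.84142×6.7452)/0.15858 = -6.8777 → z₀ = 0.001031 ft
V₃ = V₁ · ln(z₃/z₀)/ln(z₁/z₀) = 5.2 × 13.8807/11.4627 = 6.2970 m/s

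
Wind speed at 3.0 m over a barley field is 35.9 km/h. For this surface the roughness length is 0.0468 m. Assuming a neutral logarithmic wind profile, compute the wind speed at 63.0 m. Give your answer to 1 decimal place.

62.2 km/h

Log law: V(z) ∝ ln(z/z₀), so V₂/V₁ = ln(z₂/z₀) / ln(z₁/z₀).
ln(63.0/0.0468) = 7.2050, ln(3.0/0.0468) = 4.1605
V₂ = 35.9 × 7.2050/4.1605 = 35.9 × 1.7318 = 62.1706 km/h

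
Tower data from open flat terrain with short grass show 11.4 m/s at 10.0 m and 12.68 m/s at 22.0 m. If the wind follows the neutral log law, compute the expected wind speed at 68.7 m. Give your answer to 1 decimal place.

14.5 m/s

Log law: V ∝ ln(z/z₀). From the pair, with r = V₁/V₂ = 0.89905,
ln z₀ = (ln z₁ − r·ln z₂)/(1 − r) = (2.3026 − 0.89905×3.0910)/0.10095 = -4.7196 → z₀ = 0.008919 m
V₃ = V₁ · ln(z₃/z₀)/ln(z₁/z₀) = 11.4 × 8.9494/7.0222 = 14.5286 m/s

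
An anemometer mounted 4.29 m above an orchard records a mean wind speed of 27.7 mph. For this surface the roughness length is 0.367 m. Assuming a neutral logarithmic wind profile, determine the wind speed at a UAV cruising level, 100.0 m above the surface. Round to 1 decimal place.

Log law: V(z) ∝ ln(z/z₀), so V₂/V₁ = ln(z₂/z₀) / ln(z₁/z₀).
ln(100.0/0.367) = 5.6076, ln(4.29/0.367) = 2.4587
V₂ = 27.7 × 5.6076/2.4587 = 27.7 × 2.2807 = 63.1760 mph

63.2 mph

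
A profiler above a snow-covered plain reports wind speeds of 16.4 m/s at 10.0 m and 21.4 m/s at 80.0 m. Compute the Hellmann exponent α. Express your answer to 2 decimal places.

α ≈ 0.13

Power law: V₂/V₁ = (z₂/z₁)^α ⇒ α = ln(V₂/V₁) / ln(z₂/z₁)
α = ln(21.4/16.4) / ln(80.0/10.0) = ln(1.3049) / ln(8.0000)
  = 0.26611 / 2.07944 = 0.12797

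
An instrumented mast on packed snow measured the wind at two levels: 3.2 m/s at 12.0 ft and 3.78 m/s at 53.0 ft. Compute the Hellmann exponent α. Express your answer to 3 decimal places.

Power law: V₂/V₁ = (z₂/z₁)^α ⇒ α = ln(V₂/V₁) / ln(z₂/z₁)
α = ln(3.78/3.2) / ln(53.0/12.0) = ln(1.1812) / ln(4.4167)
  = 0.16657 / 1.48539 = 0.11214

α ≈ 0.112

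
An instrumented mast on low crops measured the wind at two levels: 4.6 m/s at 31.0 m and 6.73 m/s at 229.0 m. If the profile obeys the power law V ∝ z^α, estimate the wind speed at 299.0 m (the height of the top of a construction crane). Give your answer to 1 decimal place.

7.1 m/s

First find α: α = ln(V₂/V₁)/ln(z₂/z₁) = ln(6.73/4.6)/ln(229.0/31.0) = 0.38052/1.99973 = 0.1903
Extrapolate from 229.0 m to 299.0 m: V₃ = 6.73 × (299.0/229.0)^0.1903 = 6.73 × 1.0521 = 7.0804 m/s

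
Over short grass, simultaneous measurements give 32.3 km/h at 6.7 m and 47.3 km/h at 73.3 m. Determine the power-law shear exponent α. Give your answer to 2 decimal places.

α ≈ 0.16

Power law: V₂/V₁ = (z₂/z₁)^α ⇒ α = ln(V₂/V₁) / ln(z₂/z₁)
α = ln(47.3/32.3) / ln(73.3/6.7) = ln(1.4644) / ln(10.9403)
  = 0.38144 / 2.39245 = 0.15944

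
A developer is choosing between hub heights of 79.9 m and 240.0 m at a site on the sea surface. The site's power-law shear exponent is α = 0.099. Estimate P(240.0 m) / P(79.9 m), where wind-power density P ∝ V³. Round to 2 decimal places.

1.39

Speed ratio: V_B/V_A = (z_B/z_A)^α = (240.0/79.9)^0.099 = (3.0038)^0.099 = 1.11504
Power-density ratio: P_B/P_A = (V_B/V_A)³ = (1.11504)³ = 1.38633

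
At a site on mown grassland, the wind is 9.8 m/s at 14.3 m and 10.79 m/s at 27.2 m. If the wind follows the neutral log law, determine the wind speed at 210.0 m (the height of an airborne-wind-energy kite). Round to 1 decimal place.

Log law: V ∝ ln(z/z₀). From the pair, with r = V₁/V₂ = 0.90825,
ln z₀ = (ln z₁ − r·ln z₂)/(1 − r) = (2.6603 − 0.90825×3.3032)/0.09175 = -3.7044 → z₀ = 0.02462 m
V₃ = V₁ · ln(z₃/z₀)/ln(z₁/z₀) = 9.8 × 9.0515/6.3646 = 13.9371 m/s

13.9 m/s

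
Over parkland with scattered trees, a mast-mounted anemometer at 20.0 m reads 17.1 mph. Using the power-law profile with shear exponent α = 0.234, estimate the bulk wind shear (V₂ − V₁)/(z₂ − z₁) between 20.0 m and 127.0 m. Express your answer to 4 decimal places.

0.0865 mph/m

Power law: V₂ = V₁ · (z₂/z₁)^α = 17.1 × (6.3500)^0.234 = 26.3539 mph
ΔV/Δz = (26.3539 − 17.1)/(127.0 − 20.0) = 9.2539/107.0000 = 0.08649 mph/m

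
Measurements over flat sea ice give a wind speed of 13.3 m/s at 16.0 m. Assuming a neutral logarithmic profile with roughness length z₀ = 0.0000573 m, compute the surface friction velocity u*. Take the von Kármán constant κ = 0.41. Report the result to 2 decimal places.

Log law: V(z) = (u*/κ) · ln(z/z₀) ⇒ u* = κ · V / ln(z/z₀)
u* = 0.41 × 13.3 / ln(16.0/0.0000573) = 0.41 × 13.3 / 12.5398
   = 5.4530 / 12.5398 = 0.4349 m/s

u* ≈ 0.43 m/s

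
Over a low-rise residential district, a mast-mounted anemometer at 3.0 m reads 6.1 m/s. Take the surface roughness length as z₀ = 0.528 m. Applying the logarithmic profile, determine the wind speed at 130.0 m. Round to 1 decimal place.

Log law: V(z) ∝ ln(z/z₀), so V₂/V₁ = ln(z₂/z₀) / ln(z₁/z₀).
ln(130.0/0.528) = 5.5062, ln(3.0/0.528) = 1.7373
V₂ = 6.1 × 5.5062/1.7373 = 6.1 × 3.1694 = 19.3336 m/s

19.3 m/s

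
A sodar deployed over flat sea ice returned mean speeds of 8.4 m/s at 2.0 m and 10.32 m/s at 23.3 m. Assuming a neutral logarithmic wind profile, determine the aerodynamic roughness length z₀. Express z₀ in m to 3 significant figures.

z₀ ≈ 0.0000432 m

Log law: V(z) ∝ ln(z/z₀). With r = V₁/V₂ = 8.4/10.32 = 0.81395,
r · ln(z₂/z₀) = ln(z₁/z₀) ⇒ ln z₀ = (ln z₁ − r·ln z₂)/(1 − r)
ln z₀ = (0.69315 − 0.81395×3.14845) / 0.18605 = -10.0488
z₀ = exp(-10.0488) = 0.00004324 m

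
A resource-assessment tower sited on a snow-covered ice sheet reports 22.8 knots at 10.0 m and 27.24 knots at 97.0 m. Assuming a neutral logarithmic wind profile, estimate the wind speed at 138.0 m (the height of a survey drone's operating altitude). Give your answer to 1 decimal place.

Log law: V ∝ ln(z/z₀). From the pair, with r = V₁/V₂ = 0.83700,
ln z₀ = (ln z₁ − r·ln z₂)/(1 − r) = (2.3026 − 0.83700×4.5747)/0.16300 = -9.3651 → z₀ = 0.00008566 m
V₃ = V₁ · ln(z₃/z₀)/ln(z₁/z₀) = 22.8 × 14.2923/11.6677 = 27.9289 knots

27.9 knots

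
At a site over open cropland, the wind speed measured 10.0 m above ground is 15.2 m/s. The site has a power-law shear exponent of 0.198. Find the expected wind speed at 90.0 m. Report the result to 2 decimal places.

23.48 m/s

Power-law profile: V₂ = V₁ · (z₂/z₁)^α
V₂ = 15.2 × (90.0/10.0)^0.198 = 15.2 × (9.0000)^0.198
    = 15.2 × 1.5450 = 23.4846 m/s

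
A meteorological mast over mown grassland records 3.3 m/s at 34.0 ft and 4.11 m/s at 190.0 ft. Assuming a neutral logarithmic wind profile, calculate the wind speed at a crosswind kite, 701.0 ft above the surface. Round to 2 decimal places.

Log law: V ∝ ln(z/z₀). From the pair, with r = V₁/V₂ = 0.80292,
ln z₀ = (ln z₁ − r·ln z₂)/(1 − r) = (3.5264 − 0.80292×5.2470)/0.19708 = -3.4838 → z₀ = 0.03069 ft
V₃ = V₁ · ln(z₃/z₀)/ln(z₁/z₀) = 3.3 × 10.0363/7.0101 = 4.7246 m/s

4.72 m/s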